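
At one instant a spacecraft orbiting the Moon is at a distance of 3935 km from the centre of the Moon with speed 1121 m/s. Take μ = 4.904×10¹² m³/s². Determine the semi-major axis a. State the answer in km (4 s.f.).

r = 3.935×10⁶ m.
Specific orbital energy ε = v²/2 − μ/r = (1121)²/2 − 4.904×10¹²/3.935×10⁶ = -6.179×10⁵ J/kg.
Since ε = −μ/(2a), a = −μ/(2ε) = 3.968×10⁶ m = 3968.1 km.

a ≈ 3968 km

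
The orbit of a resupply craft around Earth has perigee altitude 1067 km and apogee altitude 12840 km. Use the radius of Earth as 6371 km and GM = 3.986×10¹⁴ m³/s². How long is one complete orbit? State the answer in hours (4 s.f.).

r_p = 6371 + 1067 = 7438.0 km = 7.4380×10⁶ m.
r_a = 6371 + 12840 = 19211 km = 1.9211×10⁷ m.
Semi-major axis a = (r_p + r_a)/2 = (7438.0 + 19211)/2 = 13324 km = 1.332×10⁷ m.
By Kepler's third law T = 2π√(a³/μ) = 2π × 2.436×10³ = 1.531×10⁴ s.
= 4.252 hours.

T ≈ 4.252 hours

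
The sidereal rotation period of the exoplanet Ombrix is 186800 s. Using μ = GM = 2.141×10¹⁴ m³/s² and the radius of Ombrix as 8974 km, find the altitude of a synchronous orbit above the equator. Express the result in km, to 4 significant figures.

A synchronous orbit has period T, so by Kepler's third law a = (μT²/4π²)^(1/3).
μT²/4π² = 2.141×10¹⁴ × (1.868×10⁵)² / 39.48 = 1.892×10²³ m³.
a = 5.741×10⁷ m = 57412 km.
Altitude h = a − R = 57412 − 8974 = 48438 km.

h_sync ≈ 48440 km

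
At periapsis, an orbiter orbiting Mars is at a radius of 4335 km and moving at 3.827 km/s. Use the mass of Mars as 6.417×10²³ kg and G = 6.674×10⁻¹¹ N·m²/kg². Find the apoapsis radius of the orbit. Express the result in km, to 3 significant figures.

apoapsis radius ≈ 12400 km

μ = GM = 6.674×10⁻¹¹ × 6.417×10²³ = 4.283×10¹³ m³/s².
r_p = 4.335×10⁶ m.
Specific energy ε = v²/2 − μ/r = -2.556×10⁶ J/kg, so a = −μ/(2ε) = 8.376×10⁶ m.
The apsides satisfy r_p + r_a = 2a, so the apoapsis radius is 2a − r_p = 1.242×10⁷ m = 12418 km.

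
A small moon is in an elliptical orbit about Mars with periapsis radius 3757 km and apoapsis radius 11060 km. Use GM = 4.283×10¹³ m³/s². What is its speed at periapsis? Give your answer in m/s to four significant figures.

v ≈ 4125 m/s

Semi-major axis a = (r_p + r_a)/2 = 7408.5 km = 7.408×10⁶ m.
Vis-viva: v² = μ(2/r − 1/a) = 4.283×10¹³ × (5.323×10⁻⁷ − 1.350×10⁻⁷) = 1.702×10⁷ m²/s².
v = 4125 m/s.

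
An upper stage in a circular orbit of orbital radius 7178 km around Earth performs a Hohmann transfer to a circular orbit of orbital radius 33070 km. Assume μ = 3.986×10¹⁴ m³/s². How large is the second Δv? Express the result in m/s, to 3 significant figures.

Δv ≈ 1400 m/s

r₁ = 7178 km = 7.178×10⁶ m.
r₂ = 33070 km = 3.307×10⁷ m.
Transfer ellipse a_t = (r₁ + r₂)/2 = 2.012×10⁷ m.
At r₁: circular v_c1 = √(μ/r₁) = 7452 m/s; transfer-perigee v_p = √[μ(2/r₁ − 1/a_t)] = 9553 m/s.
At r₂: circular v_c2 = √(μ/r₂) = 3472 m/s; transfer-apogee v_a = √[μ(2/r₂ − 1/a_t)] = 2073 m/s.
Δv₂ = v_c2 − v_a = 1398 m/s.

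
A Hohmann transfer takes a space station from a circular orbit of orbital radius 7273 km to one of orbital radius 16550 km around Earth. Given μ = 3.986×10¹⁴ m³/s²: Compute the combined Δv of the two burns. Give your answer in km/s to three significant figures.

r₁ = 7273 km = 7.273×10⁶ m.
r₂ = 16550 km = 1.655×10⁷ m.
Transfer ellipse a_t = (r₁ + r₂)/2 = 1.191×10⁷ m.
At r₁: circular v_c1 = √(μ/r₁) = 7403 m/s; transfer-perigee v_p = √[μ(2/r₁ − 1/a_t)] = 8726 m/s.
Δv₁ = v_p − v_c1 = 1323 m/s.
At r₂: circular v_c2 = √(μ/r₂) = 4908 m/s; transfer-apogee v_a = √[μ(2/r₂ − 1/a_t)] = 3835 m/s.
Δv₂ = v_c2 − v_a = 1073 m/s.
Total Δv = Δv₁ + Δv₂ = 2396 m/s = 2.396 km/s.

Δv_total ≈ 2.40 km/s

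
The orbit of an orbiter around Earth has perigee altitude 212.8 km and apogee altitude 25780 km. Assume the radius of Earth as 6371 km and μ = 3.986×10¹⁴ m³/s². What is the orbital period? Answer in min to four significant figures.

T ≈ 447.1 min

r_p = 6371 + 212.8 = 6583.8 km = 6.5838×10⁶ m.
r_a = 6371 + 25780 = 32151 km = 3.2151×10⁷ m.
Semi-major axis a = (r_p + r_a)/2 = (6583.8 + 32151)/2 = 19367 km = 1.937×10⁷ m.
By Kepler's third law T = 2π√(a³/μ) = 2π × 4.269×10³ = 2.682×10⁴ s.
= 447.1 min.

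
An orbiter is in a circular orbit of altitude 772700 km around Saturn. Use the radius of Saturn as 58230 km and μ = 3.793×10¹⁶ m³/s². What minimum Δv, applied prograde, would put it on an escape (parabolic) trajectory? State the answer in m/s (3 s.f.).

Δv ≈ 2800 m/s

r = 58230 + 772700 = 830930 km = 8.3093×10⁸ m.
Circular speed v_c = √(μ/r) = 6756 m/s.
Escape speed v_esc = √(2μ/r) = √2 × v_c = 9555 m/s.
Δv = v_esc − v_c = 2799 m/s.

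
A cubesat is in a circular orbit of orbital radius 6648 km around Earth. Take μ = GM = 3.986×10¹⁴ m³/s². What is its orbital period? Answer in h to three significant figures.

T ≈ 1.50 h

r = 6648 km = 6.648×10⁶ m.
Kepler's third law: T = 2π√(r³/μ) = 2π√((6.648×10⁶)³ / 3.986×10¹⁴).
r³/μ = 7.371×10⁵ s², so T = 2π × 8.586×10² = 5.394×10³ s.
Converting: 5.394×10³ s ÷ 3600 = 1.498 h.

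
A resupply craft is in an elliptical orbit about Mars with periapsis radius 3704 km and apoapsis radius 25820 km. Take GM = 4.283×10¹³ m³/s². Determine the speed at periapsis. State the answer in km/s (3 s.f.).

v ≈ 4.50 km/s

Semi-major axis a = (r_p + r_a)/2 = 14762 km = 1.476×10⁷ m.
Vis-viva: v² = μ(2/r − 1/a) = 4.283×10¹³ × (5.400×10⁻⁷ − 6.774×10⁻⁸) = 2.022×10⁷ m²/s².
v = 4497 m/s = 4.497 km/s.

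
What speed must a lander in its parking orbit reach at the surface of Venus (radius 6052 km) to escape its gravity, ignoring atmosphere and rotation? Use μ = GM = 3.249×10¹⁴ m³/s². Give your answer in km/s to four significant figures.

r = R = 6.052×10⁶ m.
Escape speed v_esc = √(2μ/r) = √(2 × 3.249×10¹⁴ / 6.052×10⁶) = √(1.074×10⁸) = 10360 m/s.
= 10.36 km/s.

v_esc ≈ 10.36 km/s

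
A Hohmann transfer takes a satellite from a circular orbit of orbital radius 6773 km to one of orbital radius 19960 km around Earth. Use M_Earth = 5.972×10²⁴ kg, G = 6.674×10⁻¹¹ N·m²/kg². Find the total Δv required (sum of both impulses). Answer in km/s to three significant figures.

μ = GM = 6.674×10⁻¹¹ × 5.972×10²⁴ = 3.986×10¹⁴ m³/s².
r₁ = 6773 km = 6.773×10⁶ m.
r₂ = 19960 km = 1.996×10⁷ m.
Transfer ellipse a_t = (r₁ + r₂)/2 = 1.337×10⁷ m.
At r₁: circular v_c1 = √(μ/r₁) = 7671 m/s; transfer-perigee v_p = √[μ(2/r₁ − 1/a_t)] = 9374 m/s.
Δv₁ = v_p − v_c1 = 1703 m/s.
At r₂: circular v_c2 = √(μ/r₂) = 4469 m/s; transfer-apogee v_a = √[μ(2/r₂ − 1/a_t)] = 3181 m/s.
Δv₂ = v_c2 − v_a = 1288 m/s.
Total Δv = Δv₁ + Δv₂ = 2991 m/s = 2.991 km/s.

Δv_total ≈ 2.99 km/s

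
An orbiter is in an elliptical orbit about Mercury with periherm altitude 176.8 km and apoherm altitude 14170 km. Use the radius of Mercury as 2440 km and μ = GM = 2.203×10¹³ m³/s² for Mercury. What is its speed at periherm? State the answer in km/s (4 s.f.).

r_p = 2440 + 176.8 = 2616.8 km = 2.6168×10⁶ m.
r_a = 2440 + 14170 = 16610 km = 1.6610×10⁷ m.
Semi-major axis a = (r_p + r_a)/2 = 9613.4 km = 9.613×10⁶ m.
Vis-viva: v² = μ(2/r − 1/a) = 2.203×10¹³ × (7.643×10⁻⁷ − 1.040×10⁻⁷) = 1.455×10⁷ m²/s².
v = 3814 m/s = 3.814 km/s.

v ≈ 3.814 km/s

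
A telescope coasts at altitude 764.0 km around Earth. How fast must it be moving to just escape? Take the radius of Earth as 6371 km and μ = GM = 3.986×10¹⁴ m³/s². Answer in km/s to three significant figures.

v_esc ≈ 10.6 km/s

r = 6371 + 764.0 = 7135.0 km = 7.1350×10⁶ m.
Escape speed v_esc = √(2μ/r) = √(2 × 3.986×10¹⁴ / 7.135×10⁶) = √(1.117×10⁸) = 10570 m/s.
= 10.57 km/s.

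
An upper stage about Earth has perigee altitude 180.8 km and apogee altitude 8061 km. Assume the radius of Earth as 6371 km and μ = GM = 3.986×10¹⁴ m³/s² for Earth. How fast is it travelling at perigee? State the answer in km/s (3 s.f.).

v ≈ 9.15 km/s

r_p = 6371 + 180.8 = 6551.8 km = 6.5518×10⁶ m.
r_a = 6371 + 8061 = 14432 km = 1.4432×10⁷ m.
Semi-major axis a = (r_p + r_a)/2 = 10492 km = 1.049×10⁷ m.
Vis-viva: v² = μ(2/r − 1/a) = 3.986×10¹⁴ × (3.053×10⁻⁷ − 9.531×10⁻⁸) = 8.369×10⁷ m²/s².
v = 9148 m/s = 9.148 km/s.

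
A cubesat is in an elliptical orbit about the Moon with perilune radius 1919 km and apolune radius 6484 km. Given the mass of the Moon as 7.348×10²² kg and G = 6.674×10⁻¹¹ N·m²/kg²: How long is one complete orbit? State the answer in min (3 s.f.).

T ≈ 407 min

μ = GM = 6.674×10⁻¹¹ × 7.348×10²² = 4.904×10¹² m³/s².
Semi-major axis a = (r_p + r_a)/2 = (1919.0 + 6484.0)/2 = 4201.5 km = 4.202×10⁶ m.
By Kepler's third law T = 2π√(a³/μ) = 2π × 3.889×10³ = 2.443×10⁴ s.
= 407.2 min.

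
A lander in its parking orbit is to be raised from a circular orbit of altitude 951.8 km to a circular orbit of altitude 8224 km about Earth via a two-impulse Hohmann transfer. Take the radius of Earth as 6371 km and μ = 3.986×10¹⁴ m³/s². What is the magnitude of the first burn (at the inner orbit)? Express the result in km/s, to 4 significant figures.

Δv ≈ 1.136 km/s

r₁ = 6371 + 951.8 = 7322.8 km = 7.3228×10⁶ m.
r₂ = 6371 + 8224 = 14595 km = 1.4595×10⁷ m.
Transfer ellipse a_t = (r₁ + r₂)/2 = 1.096×10⁷ m.
At r₁: circular v_c1 = √(μ/r₁) = 7378 m/s; transfer-perigee v_p = √[μ(2/r₁ − 1/a_t)] = 8514 m/s.
Δv₁ = v_p − v_c1 = 1136 m/s.
= 1.136 km/s.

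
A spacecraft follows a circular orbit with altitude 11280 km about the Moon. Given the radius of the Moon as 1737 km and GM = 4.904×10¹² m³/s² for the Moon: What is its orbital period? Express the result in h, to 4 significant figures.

r = 1737 + 11280 = 13017 km = 1.3017×10⁷ m.
Kepler's third law: T = 2π√(r³/μ) = 2π√((1.302×10⁷)³ / 4.904×10¹²).
r³/μ = 4.498×10⁸ s², so T = 2π × 2.121×10⁴ = 1.333×10⁵ s.
Converting: 1.333×10⁵ s ÷ 3600 = 37.01 h.

T ≈ 37.01 h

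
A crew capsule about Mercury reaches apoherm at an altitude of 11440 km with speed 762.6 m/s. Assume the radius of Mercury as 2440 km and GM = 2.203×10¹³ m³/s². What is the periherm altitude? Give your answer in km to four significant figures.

periherm altitude ≈ 673.3 km

r_a = 2440 + 11440 = 13880 km = 1.388×10⁷ m.
Specific energy ε = v²/2 − μ/r = -1.296×10⁶ J/kg, so a = −μ/(2ε) = 8.497×10⁶ m.
The apsides satisfy r_p + r_a = 2a, so the periherm radius is 2a − r_a = 3.113×10⁶ m = 3113.3 km.
Periherm altitude = 3113.3 − 2440 = 673.26 km.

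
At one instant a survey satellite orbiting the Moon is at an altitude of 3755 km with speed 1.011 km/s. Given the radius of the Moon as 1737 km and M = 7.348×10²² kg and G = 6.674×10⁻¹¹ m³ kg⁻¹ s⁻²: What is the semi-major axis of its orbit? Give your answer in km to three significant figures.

a ≈ 6420 km

μ = GM = 6.674×10⁻¹¹ × 7.348×10²² = 4.904×10¹² m³/s².
r = 1737 + 3755 = 5492.0 km = 5.492×10⁶ m.
Specific orbital energy ε = v²/2 − μ/r = (1011)²/2 − 4.904×10¹²/5.492×10⁶ = -3.819×10⁵ J/kg.
Since ε = −μ/(2a), a = −μ/(2ε) = 6.421×10⁶ m = 6420.9 km.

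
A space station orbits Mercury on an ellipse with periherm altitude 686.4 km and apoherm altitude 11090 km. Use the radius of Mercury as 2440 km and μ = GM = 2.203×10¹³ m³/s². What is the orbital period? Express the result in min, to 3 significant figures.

T ≈ 536 min

r_p = 2440 + 686.4 = 3126.4 km = 3.1264×10⁶ m.
r_a = 2440 + 11090 = 13530 km = 1.3530×10⁷ m.
Semi-major axis a = (r_p + r_a)/2 = (3126.4 + 13530)/2 = 8328.2 km = 8.328×10⁶ m.
By Kepler's third law T = 2π√(a³/μ) = 2π × 5.121×10³ = 3.217×10⁴ s.
= 536.2 min.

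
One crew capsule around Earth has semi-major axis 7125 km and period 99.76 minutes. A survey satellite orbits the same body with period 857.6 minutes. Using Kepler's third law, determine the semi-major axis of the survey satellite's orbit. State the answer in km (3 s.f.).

Kepler's third law: a³ ∝ T², so a₂ = a₁ (T₂/T₁)^(2/3).
T₂/T₁ = 8.597, (T₂/T₁)^(2/3) = 4.196.
a₂ = 7125 × 4.196 = 29900 km.

a₂ ≈ 29900 km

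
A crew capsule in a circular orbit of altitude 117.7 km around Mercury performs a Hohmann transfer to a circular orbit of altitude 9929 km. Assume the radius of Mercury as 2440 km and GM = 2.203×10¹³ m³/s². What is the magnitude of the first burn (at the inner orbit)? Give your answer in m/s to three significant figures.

r₁ = 2440 + 117.7 = 2557.7 km = 2.5577×10⁶ m.
r₂ = 2440 + 9929 = 12369 km = 1.2369×10⁷ m.
Transfer ellipse a_t = (r₁ + r₂)/2 = 7.463×10⁶ m.
At r₁: circular v_c1 = √(μ/r₁) = 2935 m/s; transfer-periherm v_p = √[μ(2/r₁ − 1/a_t)] = 3778 m/s.
Δv₁ = v_p − v_c1 = 843.4 m/s.

Δv ≈ 843 m/s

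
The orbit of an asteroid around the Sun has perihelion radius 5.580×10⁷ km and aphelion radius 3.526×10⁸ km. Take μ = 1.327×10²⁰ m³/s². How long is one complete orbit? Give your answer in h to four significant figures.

T ≈ 13980 h

Semi-major axis a = (r_p + r_a)/2 = (5.5800×10⁷ + 3.5260×10⁸)/2 = 2.0420×10⁸ km = 2.042×10¹¹ m.
By Kepler's third law T = 2π√(a³/μ) = 2π × 8.010×10⁶ = 5.033×10⁷ s.
= 13980 h.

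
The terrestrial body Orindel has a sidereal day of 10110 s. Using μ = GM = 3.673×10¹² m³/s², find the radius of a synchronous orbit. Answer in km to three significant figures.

A synchronous orbit has period T, so by Kepler's third law a = (μT²/4π²)^(1/3).
μT²/4π² = 3.673×10¹² × (1.011×10⁴)² / 39.48 = 9.510×10¹⁸ m³.
a = 2.119×10⁶ m = 2118.6 km.

r_sync ≈ 2120 km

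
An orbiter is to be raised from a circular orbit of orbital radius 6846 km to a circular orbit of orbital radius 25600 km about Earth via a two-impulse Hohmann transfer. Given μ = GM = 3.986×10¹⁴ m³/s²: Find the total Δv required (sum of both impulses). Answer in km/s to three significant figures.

Δv_total ≈ 3.34 km/s

r₁ = 6846 km = 6.846×10⁶ m.
r₂ = 25600 km = 2.560×10⁷ m.
Transfer ellipse a_t = (r₁ + r₂)/2 = 1.622×10⁷ m.
At r₁: circular v_c1 = √(μ/r₁) = 7630 m/s; transfer-perigee v_p = √[μ(2/r₁ − 1/a_t)] = 9585 m/s.
Δv₁ = v_p − v_c1 = 1955 m/s.
At r₂: circular v_c2 = √(μ/r₂) = 3946 m/s; transfer-apogee v_a = √[μ(2/r₂ − 1/a_t)] = 2563 m/s.
Δv₂ = v_c2 − v_a = 1383 m/s.
Total Δv = Δv₁ + Δv₂ = 3337 m/s = 3.337 km/s.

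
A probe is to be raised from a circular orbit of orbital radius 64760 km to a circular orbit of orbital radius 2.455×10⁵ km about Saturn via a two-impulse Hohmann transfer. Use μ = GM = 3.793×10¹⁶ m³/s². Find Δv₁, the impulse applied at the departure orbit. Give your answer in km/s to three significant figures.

Δv ≈ 6.24 km/s

r₁ = 64760 km = 6.476×10⁷ m.
r₂ = 2.455×10⁵ km = 2.455×10⁸ m.
Transfer ellipse a_t = (r₁ + r₂)/2 = 1.551×10⁸ m.
At r₁: circular v_c1 = √(μ/r₁) = 24200 m/s; transfer-perikrone v_p = √[μ(2/r₁ − 1/a_t)] = 30440 m/s.
Δv₁ = v_p − v_c1 = 6244 m/s.
= 6.244 km/s.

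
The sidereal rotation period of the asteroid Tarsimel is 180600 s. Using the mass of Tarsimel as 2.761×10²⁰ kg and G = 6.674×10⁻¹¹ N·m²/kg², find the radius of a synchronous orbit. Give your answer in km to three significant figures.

r_sync ≈ 2480 km

μ = GM = 6.674×10⁻¹¹ × 2.761×10²⁰ = 1.843×10¹⁰ m³/s².
A synchronous orbit has period T, so by Kepler's third law a = (μT²/4π²)^(1/3).
μT²/4π² = 1.843×10¹⁰ × (1.806×10⁵)² / 39.48 = 1.522×10¹⁹ m³.
a = 2.478×10⁶ m = 2478.4 km.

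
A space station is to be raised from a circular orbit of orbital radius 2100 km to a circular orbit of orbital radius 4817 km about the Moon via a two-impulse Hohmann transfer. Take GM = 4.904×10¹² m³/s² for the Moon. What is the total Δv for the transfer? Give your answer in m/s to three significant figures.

r₁ = 2100 km = 2.100×10⁶ m.
r₂ = 4817 km = 4.817×10⁶ m.
Transfer ellipse a_t = (r₁ + r₂)/2 = 3.458×10⁶ m.
At r₁: circular v_c1 = √(μ/r₁) = 1528 m/s; transfer-perilune v_p = √[μ(2/r₁ − 1/a_t)] = 1803 m/s.
Δv₁ = v_p − v_c1 = 275.3 m/s.
At r₂: circular v_c2 = √(μ/r₂) = 1009 m/s; transfer-apolune v_a = √[μ(2/r₂ − 1/a_t)] = 786.2 m/s.
Δv₂ = v_c2 − v_a = 222.8 m/s.
Total Δv = Δv₁ + Δv₂ = 498.1 m/s.

Δv_total ≈ 498 m/s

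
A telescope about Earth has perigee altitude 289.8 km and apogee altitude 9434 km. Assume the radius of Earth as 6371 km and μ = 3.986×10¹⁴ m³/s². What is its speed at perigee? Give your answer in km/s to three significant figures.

v ≈ 9.18 km/s

r_p = 6371 + 289.8 = 6660.8 km = 6.6608×10⁶ m.
r_a = 6371 + 9434 = 15805 km = 1.5805×10⁷ m.
Semi-major axis a = (r_p + r_a)/2 = 11233 km = 1.123×10⁷ m.
Vis-viva: v² = μ(2/r − 1/a) = 3.986×10¹⁴ × (3.003×10⁻⁷ − 8.902×10⁻⁸) = 8.420×10⁷ m²/s².
v = 9176 m/s = 9.176 km/s.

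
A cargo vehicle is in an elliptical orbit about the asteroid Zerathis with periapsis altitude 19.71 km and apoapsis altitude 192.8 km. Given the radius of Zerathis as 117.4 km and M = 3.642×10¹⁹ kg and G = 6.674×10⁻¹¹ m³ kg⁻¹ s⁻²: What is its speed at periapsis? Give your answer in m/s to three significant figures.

v ≈ 157 m/s

μ = GM = 6.674×10⁻¹¹ × 3.642×10¹⁹ = 2.431×10⁹ m³/s².
r_p = 117.4 + 19.71 = 137.11 km = 1.3711×10⁵ m.
r_a = 117.4 + 192.8 = 310.20 km = 3.1020×10⁵ m.
Semi-major axis a = (r_p + r_a)/2 = 223.66 km = 2.237×10⁵ m.
Vis-viva: v² = μ(2/r − 1/a) = 2.431×10⁹ × (1.459×10⁻⁵ − 4.471×10⁻⁶) = 2.459×10⁴ m²/s².
v = 156.8 m/s.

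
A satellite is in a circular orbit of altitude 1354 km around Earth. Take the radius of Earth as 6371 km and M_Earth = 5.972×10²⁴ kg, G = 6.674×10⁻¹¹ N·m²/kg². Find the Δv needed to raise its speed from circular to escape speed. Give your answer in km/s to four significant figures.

μ = GM = 6.674×10⁻¹¹ × 5.972×10²⁴ = 3.986×10¹⁴ m³/s².
r = 6371 + 1354 = 7725.0 km = 7.7250×10⁶ m.
Circular speed v_c = √(μ/r) = 7183 m/s.
Escape speed v_esc = √(2μ/r) = √2 × v_c = 10160 m/s.
Δv = v_esc − v_c = 2975 m/s = 2.975 km/s.

Δv ≈ 2.975 km/s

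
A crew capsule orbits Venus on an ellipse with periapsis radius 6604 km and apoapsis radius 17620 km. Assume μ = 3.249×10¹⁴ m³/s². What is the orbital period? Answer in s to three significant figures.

Semi-major axis a = (r_p + r_a)/2 = (6604.0 + 17620)/2 = 12112 km = 1.211×10⁷ m.
By Kepler's third law T = 2π√(a³/μ) = 2π × 2.339×10³ = 1.469×10⁴ s.

T ≈ 14700 s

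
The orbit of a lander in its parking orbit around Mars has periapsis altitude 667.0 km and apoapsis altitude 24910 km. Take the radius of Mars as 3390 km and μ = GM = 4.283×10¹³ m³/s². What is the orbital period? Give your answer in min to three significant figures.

T ≈ 1040 min

r_p = 3390 + 667.0 = 4057.0 km = 4.0570×10⁶ m.
r_a = 3390 + 24910 = 28300 km = 2.8300×10⁷ m.
Semi-major axis a = (r_p + r_a)/2 = (4057.0 + 28300)/2 = 16178 km = 1.618×10⁷ m.
By Kepler's third law T = 2π√(a³/μ) = 2π × 9.943×10³ = 6.248×10⁴ s.
= 1041 min.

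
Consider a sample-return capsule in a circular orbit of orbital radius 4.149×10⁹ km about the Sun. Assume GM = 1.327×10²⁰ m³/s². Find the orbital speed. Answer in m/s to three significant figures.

v ≈ 5660 m/s

r = 4.149×10⁹ km = 4.149×10¹² m.
For a circular orbit v = √(μ/r) = √(1.327×10²⁰ / 4.149×10¹²) = √(3.198×10⁷) = 5655 m/s.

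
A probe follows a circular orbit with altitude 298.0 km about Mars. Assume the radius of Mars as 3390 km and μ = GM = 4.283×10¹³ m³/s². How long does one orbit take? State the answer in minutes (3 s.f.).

r = 3390 + 298.0 = 3688.0 km = 3.6880×10⁶ m.
Kepler's third law: T = 2π√(r³/μ) = 2π√((3.688×10⁶)³ / 4.283×10¹³).
r³/μ = 1.171×10⁶ s², so T = 2π × 1.082×10³ = 6.800×10³ s.
Converting: 6.800×10³ s ÷ 60.00 = 113.3 minutes.

T ≈ 113 minutes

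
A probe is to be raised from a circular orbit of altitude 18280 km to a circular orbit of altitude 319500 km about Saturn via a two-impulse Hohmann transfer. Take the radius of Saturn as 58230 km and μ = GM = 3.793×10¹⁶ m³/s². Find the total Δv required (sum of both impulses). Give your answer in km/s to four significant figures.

Δv_total ≈ 10.65 km/s

r₁ = 58230 + 18280 = 76510 km = 7.6510×10⁷ m.
r₂ = 58230 + 319500 = 377730 km = 3.7773×10⁸ m.
Transfer ellipse a_t = (r₁ + r₂)/2 = 2.271×10⁸ m.
At r₁: circular v_c1 = √(μ/r₁) = 22270 m/s; transfer-perikrone v_p = √[μ(2/r₁ − 1/a_t)] = 28710 m/s.
Δv₁ = v_p − v_c1 = 6449 m/s.
At r₂: circular v_c2 = √(μ/r₂) = 10020 m/s; transfer-apokrone v_a = √[μ(2/r₂ − 1/a_t)] = 5816 m/s.
Δv₂ = v_c2 − v_a = 4205 m/s.
Total Δv = Δv₁ + Δv₂ = 10650 m/s = 10.65 km/s.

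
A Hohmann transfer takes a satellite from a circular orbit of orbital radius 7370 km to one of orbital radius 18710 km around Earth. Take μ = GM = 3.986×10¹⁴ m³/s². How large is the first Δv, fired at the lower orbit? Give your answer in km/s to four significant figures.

r₁ = 7370 km = 7.370×10⁶ m.
r₂ = 18710 km = 1.871×10⁷ m.
Transfer ellipse a_t = (r₁ + r₂)/2 = 1.304×10⁷ m.
At r₁: circular v_c1 = √(μ/r₁) = 7354 m/s; transfer-perigee v_p = √[μ(2/r₁ − 1/a_t)] = 8809 m/s.
Δv₁ = v_p − v_c1 = 1455 m/s.
= 1.455 km/s.

Δv ≈ 1.455 km/s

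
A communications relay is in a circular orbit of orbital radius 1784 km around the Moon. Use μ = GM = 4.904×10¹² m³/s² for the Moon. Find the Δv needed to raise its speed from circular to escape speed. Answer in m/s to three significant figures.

r = 1784 km = 1.784×10⁶ m.
Circular speed v_c = √(μ/r) = 1658 m/s.
Escape speed v_esc = √(2μ/r) = √2 × v_c = 2345 m/s.
Δv = v_esc − v_c = 686.8 m/s.

Δv ≈ 687 m/s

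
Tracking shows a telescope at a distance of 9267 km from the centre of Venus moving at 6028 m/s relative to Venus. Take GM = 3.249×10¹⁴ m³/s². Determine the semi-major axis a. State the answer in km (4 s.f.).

r = 9.267×10⁶ m.
Vis-viva rearranged: 1/a = 2/r − v²/μ = 2.158×10⁻⁷ − 1.118×10⁻⁷ = 1.040×10⁻⁷ m⁻¹.
a = 9.617×10⁶ m = 9617.3 km.

a ≈ 9617 km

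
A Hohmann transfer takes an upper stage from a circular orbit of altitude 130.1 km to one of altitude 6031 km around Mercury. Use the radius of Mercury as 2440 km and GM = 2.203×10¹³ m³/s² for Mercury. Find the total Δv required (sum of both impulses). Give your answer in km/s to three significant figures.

r₁ = 2440 + 130.1 = 2570.1 km = 2.5701×10⁶ m.
r₂ = 2440 + 6031 = 8471.0 km = 8.4710×10⁶ m.
Transfer ellipse a_t = (r₁ + r₂)/2 = 5.521×10⁶ m.
At r₁: circular v_c1 = √(μ/r₁) = 2928 m/s; transfer-periherm v_p = √[μ(2/r₁ − 1/a_t)] = 3627 m/s.
Δv₁ = v_p − v_c1 = 698.9 m/s.
At r₂: circular v_c2 = √(μ/r₂) = 1613 m/s; transfer-apoherm v_a = √[μ(2/r₂ − 1/a_t)] = 1100 m/s.
Δv₂ = v_c2 − v_a = 512.3 m/s.
Total Δv = Δv₁ + Δv₂ = 1211 m/s = 1.211 km/s.

Δv_total ≈ 1.21 km/s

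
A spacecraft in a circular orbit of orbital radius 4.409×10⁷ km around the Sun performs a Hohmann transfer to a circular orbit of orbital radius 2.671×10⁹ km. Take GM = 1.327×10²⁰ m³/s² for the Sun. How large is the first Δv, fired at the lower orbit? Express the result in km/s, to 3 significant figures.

Δv ≈ 22.1 km/s

r₁ = 4.409×10⁷ km = 4.409×10¹⁰ m.
r₂ = 2.671×10⁹ km = 2.671×10¹² m.
Transfer ellipse a_t = (r₁ + r₂)/2 = 1.358×10¹² m.
At r₁: circular v_c1 = √(μ/r₁) = 54860 m/s; transfer-perihelion v_p = √[μ(2/r₁ − 1/a_t)] = 76950 m/s.
Δv₁ = v_p − v_c1 = 22090 m/s.
= 22.09 km/s.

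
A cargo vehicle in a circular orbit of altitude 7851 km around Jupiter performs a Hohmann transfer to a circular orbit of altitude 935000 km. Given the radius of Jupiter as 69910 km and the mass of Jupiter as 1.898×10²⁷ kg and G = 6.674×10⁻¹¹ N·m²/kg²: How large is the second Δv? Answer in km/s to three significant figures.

Δv ≈ 6.97 km/s

μ = GM = 6.674×10⁻¹¹ × 1.898×10²⁷ = 1.267×10¹⁷ m³/s².
r₁ = 69910 + 7851 = 77761 km = 7.7761×10⁷ m.
r₂ = 69910 + 935000 = 1004900 km = 1.0049×10⁹ m.
Transfer ellipse a_t = (r₁ + r₂)/2 = 5.413×10⁸ m.
At r₁: circular v_c1 = √(μ/r₁) = 40360 m/s; transfer-perijove v_p = √[μ(2/r₁ − 1/a_t)] = 54990 m/s.
At r₂: circular v_c2 = √(μ/r₂) = 11230 m/s; transfer-apojove v_a = √[μ(2/r₂ − 1/a_t)] = 4255 m/s.
Δv₂ = v_c2 − v_a = 6972 m/s.
= 6.972 km/s.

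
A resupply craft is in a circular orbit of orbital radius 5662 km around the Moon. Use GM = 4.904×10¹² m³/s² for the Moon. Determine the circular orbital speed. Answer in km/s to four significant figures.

r = 5662 km = 5.662×10⁶ m.
For a circular orbit v = √(μ/r) = √(4.904×10¹² / 5.662×10⁶) = √(8.661×10⁵) = 930.7 m/s.
That is 0.9307 km/s.

v ≈ 0.9307 km/s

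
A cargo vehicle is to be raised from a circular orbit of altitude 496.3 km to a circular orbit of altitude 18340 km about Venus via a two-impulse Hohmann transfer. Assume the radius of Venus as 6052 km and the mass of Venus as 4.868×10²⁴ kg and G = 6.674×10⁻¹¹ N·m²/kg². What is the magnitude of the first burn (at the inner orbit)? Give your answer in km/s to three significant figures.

μ = GM = 6.674×10⁻¹¹ × 4.868×10²⁴ = 3.249×10¹⁴ m³/s².
r₁ = 6052 + 496.3 = 6548.3 km = 6.5483×10⁶ m.
r₂ = 6052 + 18340 = 24392 km = 2.4392×10⁷ m.
Transfer ellipse a_t = (r₁ + r₂)/2 = 1.547×10⁷ m.
At r₁: circular v_c1 = √(μ/r₁) = 7044 m/s; transfer-periapsis v_p = √[μ(2/r₁ − 1/a_t)] = 8845 m/s.
Δv₁ = v_p − v_c1 = 1801 m/s.
= 1.801 km/s.

Δv ≈ 1.80 km/s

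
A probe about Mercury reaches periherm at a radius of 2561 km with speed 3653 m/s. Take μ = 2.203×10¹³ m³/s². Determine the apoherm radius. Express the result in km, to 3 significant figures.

r_p = 2.561×10⁶ m.
Specific energy ε = v²/2 − μ/r = -1.930×10⁶ J/kg, so a = −μ/(2ε) = 5.708×10⁶ m.
The apsides satisfy r_p + r_a = 2a, so the apoherm radius is 2a − r_p = 8.854×10⁶ m = 8854.1 km.

apoherm radius ≈ 8850 km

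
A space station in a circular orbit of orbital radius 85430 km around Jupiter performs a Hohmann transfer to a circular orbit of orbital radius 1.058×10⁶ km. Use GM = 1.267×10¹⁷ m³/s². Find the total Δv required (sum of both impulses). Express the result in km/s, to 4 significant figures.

r₁ = 85430 km = 8.543×10⁷ m.
r₂ = 1.058×10⁶ km = 1.058×10⁹ m.
Transfer ellipse a_t = (r₁ + r₂)/2 = 5.717×10⁸ m.
At r₁: circular v_c1 = √(μ/r₁) = 38510 m/s; transfer-perijove v_p = √[μ(2/r₁ − 1/a_t)] = 52390 m/s.
Δv₁ = v_p − v_c1 = 13880 m/s.
At r₂: circular v_c2 = √(μ/r₂) = 10940 m/s; transfer-apojove v_a = √[μ(2/r₂ − 1/a_t)] = 4230 m/s.
Δv₂ = v_c2 − v_a = 6713 m/s.
Total Δv = Δv₁ + Δv₂ = 20590 m/s = 20.59 km/s.

Δv_total ≈ 20.59 km/s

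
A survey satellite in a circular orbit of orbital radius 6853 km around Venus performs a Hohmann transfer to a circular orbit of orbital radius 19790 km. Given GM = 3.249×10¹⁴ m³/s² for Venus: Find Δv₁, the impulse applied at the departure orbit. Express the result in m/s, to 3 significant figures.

r₁ = 6853 km = 6.853×10⁶ m.
r₂ = 19790 km = 1.979×10⁷ m.
Transfer ellipse a_t = (r₁ + r₂)/2 = 1.332×10⁷ m.
At r₁: circular v_c1 = √(μ/r₁) = 6885 m/s; transfer-periapsis v_p = √[μ(2/r₁ − 1/a_t)] = 8392 m/s.
Δv₁ = v_p − v_c1 = 1507 m/s.

Δv ≈ 1510 m/s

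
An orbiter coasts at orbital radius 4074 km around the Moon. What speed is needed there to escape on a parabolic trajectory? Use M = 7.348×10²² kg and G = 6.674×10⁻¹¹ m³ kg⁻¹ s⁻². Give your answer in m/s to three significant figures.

μ = GM = 6.674×10⁻¹¹ × 7.348×10²² = 4.904×10¹² m³/s².
r = 4074 km = 4.074×10⁶ m.
Escape speed v_esc = √(2μ/r) = √(2 × 4.904×10¹² / 4.074×10⁶) = √(2.407×10⁶) = 1552 m/s.

v_esc ≈ 1550 m/s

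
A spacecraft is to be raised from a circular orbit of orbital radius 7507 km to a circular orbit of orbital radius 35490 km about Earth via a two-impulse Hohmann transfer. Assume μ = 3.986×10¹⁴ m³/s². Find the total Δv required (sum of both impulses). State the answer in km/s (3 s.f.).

Δv_total ≈ 3.45 km/s

r₁ = 7507 km = 7.507×10⁶ m.
r₂ = 35490 km = 3.549×10⁷ m.
Transfer ellipse a_t = (r₁ + r₂)/2 = 2.150×10⁷ m.
At r₁: circular v_c1 = √(μ/r₁) = 7287 m/s; transfer-perigee v_p = √[μ(2/r₁ − 1/a_t)] = 9362 m/s.
Δv₁ = v_p − v_c1 = 2076 m/s.
At r₂: circular v_c2 = √(μ/r₂) = 3351 m/s; transfer-apogee v_a = √[μ(2/r₂ − 1/a_t)] = 1980 m/s.
Δv₂ = v_c2 − v_a = 1371 m/s.
Total Δv = Δv₁ + Δv₂ = 3447 m/s = 3.447 km/s.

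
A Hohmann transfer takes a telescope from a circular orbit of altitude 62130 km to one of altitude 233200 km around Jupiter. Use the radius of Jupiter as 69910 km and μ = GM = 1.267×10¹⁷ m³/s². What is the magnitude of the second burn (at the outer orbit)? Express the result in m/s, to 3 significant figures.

r₁ = 69910 + 62130 = 132040 km = 1.3204×10⁸ m.
r₂ = 69910 + 233200 = 303110 km = 3.0311×10⁸ m.
Transfer ellipse a_t = (r₁ + r₂)/2 = 2.176×10⁸ m.
At r₁: circular v_c1 = √(μ/r₁) = 30980 m/s; transfer-perijove v_p = √[μ(2/r₁ − 1/a_t)] = 36560 m/s.
At r₂: circular v_c2 = √(μ/r₂) = 20450 m/s; transfer-apojove v_a = √[μ(2/r₂ − 1/a_t)] = 15930 m/s.
Δv₂ = v_c2 − v_a = 4518 m/s.

Δv ≈ 4520 m/s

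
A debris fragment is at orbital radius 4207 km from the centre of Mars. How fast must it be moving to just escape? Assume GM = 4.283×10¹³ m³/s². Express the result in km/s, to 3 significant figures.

v_esc ≈ 4.51 km/s

r = 4207 km = 4.207×10⁶ m.
Escape speed v_esc = √(2μ/r) = √(2 × 4.283×10¹³ / 4.207×10⁶) = √(2.036×10⁷) = 4512 m/s.
= 4.512 km/s.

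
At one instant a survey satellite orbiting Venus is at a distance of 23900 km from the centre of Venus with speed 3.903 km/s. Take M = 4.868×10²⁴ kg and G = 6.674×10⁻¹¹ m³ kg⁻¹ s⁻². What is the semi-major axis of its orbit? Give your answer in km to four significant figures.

μ = GM = 6.674×10⁻¹¹ × 4.868×10²⁴ = 3.249×10¹⁴ m³/s².
r = 2.390×10⁷ m.
Specific orbital energy ε = v²/2 − μ/r = (3903)²/2 − 3.249×10¹⁴/2.390×10⁷ = -5.977×10⁶ J/kg.
Since ε = −μ/(2a), a = −μ/(2ε) = 2.718×10⁷ m = 27178 km.

a ≈ 27180 km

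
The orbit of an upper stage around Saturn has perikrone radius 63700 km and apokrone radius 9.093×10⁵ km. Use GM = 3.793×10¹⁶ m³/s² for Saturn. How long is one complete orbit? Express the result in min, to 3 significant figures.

T ≈ 5770 min

Semi-major axis a = (r_p + r_a)/2 = (63700 + 9.0930×10⁵)/2 = 4.8650×10⁵ km = 4.865×10⁸ m.
By Kepler's third law T = 2π√(a³/μ) = 2π × 5.510×10⁴ = 3.462×10⁵ s.
= 5770 min.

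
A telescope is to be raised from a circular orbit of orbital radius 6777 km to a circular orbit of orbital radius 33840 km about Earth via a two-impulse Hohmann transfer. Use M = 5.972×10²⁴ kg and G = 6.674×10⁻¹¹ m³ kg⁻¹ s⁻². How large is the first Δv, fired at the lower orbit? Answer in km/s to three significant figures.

μ = GM = 6.674×10⁻¹¹ × 5.972×10²⁴ = 3.986×10¹⁴ m³/s².
r₁ = 6777 km = 6.777×10⁶ m.
r₂ = 33840 km = 3.384×10⁷ m.
Transfer ellipse a_t = (r₁ + r₂)/2 = 2.031×10⁷ m.
At r₁: circular v_c1 = √(μ/r₁) = 7669 m/s; transfer-perigee v_p = √[μ(2/r₁ − 1/a_t)] = 9899 m/s.
Δv₁ = v_p − v_c1 = 2231 m/s.
= 2.231 km/s.

Δv ≈ 2.23 km/s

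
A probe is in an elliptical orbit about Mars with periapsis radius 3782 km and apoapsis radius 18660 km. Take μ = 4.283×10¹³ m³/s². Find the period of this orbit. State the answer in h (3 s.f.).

T ≈ 10.0 h

Semi-major axis a = (r_p + r_a)/2 = (3782.0 + 18660)/2 = 11221 km = 1.122×10⁷ m.
By Kepler's third law T = 2π√(a³/μ) = 2π × 5.743×10³ = 3.609×10⁴ s.
= 10.02 h.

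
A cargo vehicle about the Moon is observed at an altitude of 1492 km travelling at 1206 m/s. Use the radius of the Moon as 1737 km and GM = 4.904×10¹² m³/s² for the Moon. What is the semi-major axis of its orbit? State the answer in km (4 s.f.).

r = 1737 + 1492 = 3229.0 km = 3.229×10⁶ m.
Specific orbital energy ε = v²/2 − μ/r = (1206)²/2 − 4.904×10¹²/3.229×10⁶ = -7.915×10⁵ J/kg.
Since ε = −μ/(2a), a = −μ/(2ε) = 3.098×10⁶ m = 3097.8 km.

a ≈ 3098 km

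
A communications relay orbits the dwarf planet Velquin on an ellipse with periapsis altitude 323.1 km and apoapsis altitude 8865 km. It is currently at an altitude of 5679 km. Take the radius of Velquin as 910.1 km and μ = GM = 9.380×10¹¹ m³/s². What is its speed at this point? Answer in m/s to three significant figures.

v ≈ 338 m/s

r_p = 910.1 + 323.1 = 1233.2 km = 1.2332×10⁶ m.
r_a = 910.1 + 8865 = 9775.1 km = 9.7751×10⁶ m.
r = 910.1 + 5679 = 6589.1 km = 6.589×10⁶ m.
Semi-major axis a = (r_p + r_a)/2 = 5504.2 km = 5.504×10⁶ m.
Vis-viva: v² = μ(2/r − 1/a) = 9.380×10¹¹ × (3.035×10⁻⁷ − 1.817×10⁻⁷) = 1.143×10⁵ m²/s².
v = 338.1 m/s.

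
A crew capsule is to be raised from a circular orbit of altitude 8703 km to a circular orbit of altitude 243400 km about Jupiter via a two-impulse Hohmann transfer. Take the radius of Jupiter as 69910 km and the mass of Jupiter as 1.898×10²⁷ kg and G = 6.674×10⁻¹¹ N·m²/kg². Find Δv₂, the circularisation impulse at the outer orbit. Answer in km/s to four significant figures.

Δv ≈ 7.372 km/s

μ = GM = 6.674×10⁻¹¹ × 1.898×10²⁷ = 1.267×10¹⁷ m³/s².
r₁ = 69910 + 8703 = 78613 km = 7.8613×10⁷ m.
r₂ = 69910 + 243400 = 313310 km = 3.1331×10⁸ m.
Transfer ellipse a_t = (r₁ + r₂)/2 = 1.960×10⁸ m.
At r₁: circular v_c1 = √(μ/r₁) = 40140 m/s; transfer-perijove v_p = √[μ(2/r₁ − 1/a_t)] = 50760 m/s.
At r₂: circular v_c2 = √(μ/r₂) = 20110 m/s; transfer-apojove v_a = √[μ(2/r₂ − 1/a_t)] = 12740 m/s.
Δv₂ = v_c2 − v_a = 7372 m/s.
= 7.372 km/s.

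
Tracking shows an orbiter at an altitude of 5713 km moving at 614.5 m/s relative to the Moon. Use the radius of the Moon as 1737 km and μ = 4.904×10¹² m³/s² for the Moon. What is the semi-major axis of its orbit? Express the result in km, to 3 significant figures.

a ≈ 5220 km

r = 1737 + 5713 = 7450.0 km = 7.450×10⁶ m.
Specific orbital energy ε = v²/2 − μ/r = (614.5)²/2 − 4.904×10¹²/7.450×10⁶ = -4.694×10⁵ J/kg.
Since ε = −μ/(2a), a = −μ/(2ε) = 5.223×10⁶ m = 5223.1 km.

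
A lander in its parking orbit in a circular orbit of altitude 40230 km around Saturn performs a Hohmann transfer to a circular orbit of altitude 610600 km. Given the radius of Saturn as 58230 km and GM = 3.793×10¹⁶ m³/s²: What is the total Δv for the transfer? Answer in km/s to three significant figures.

r₁ = 58230 + 40230 = 98460 km = 9.8460×10⁷ m.
r₂ = 58230 + 610600 = 668830 km = 6.6883×10⁸ m.
Transfer ellipse a_t = (r₁ + r₂)/2 = 3.836×10⁸ m.
At r₁: circular v_c1 = √(μ/r₁) = 19630 m/s; transfer-perikrone v_p = √[μ(2/r₁ − 1/a_t)] = 25920 m/s.
Δv₁ = v_p − v_c1 = 6288 m/s.
At r₂: circular v_c2 = √(μ/r₂) = 7531 m/s; transfer-apokrone v_a = √[μ(2/r₂ − 1/a_t)] = 3815 m/s.
Δv₂ = v_c2 − v_a = 3716 m/s.
Total Δv = Δv₁ + Δv₂ = 10000 m/s = 10.00 km/s.

Δv_total ≈ 10.0 km/s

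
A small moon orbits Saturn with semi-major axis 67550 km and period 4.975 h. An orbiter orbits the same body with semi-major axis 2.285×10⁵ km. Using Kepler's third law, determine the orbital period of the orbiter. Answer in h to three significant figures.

T₂ ≈ 31.0 h

Kepler's third law: T² ∝ a³, so T₂ = T₁ (a₂/a₁)^(3/2).
a₂/a₁ = 3.383, (a₂/a₁)^(3/2) = 6.221.
T₂ = 4.975 × 6.221 = 30.95 h.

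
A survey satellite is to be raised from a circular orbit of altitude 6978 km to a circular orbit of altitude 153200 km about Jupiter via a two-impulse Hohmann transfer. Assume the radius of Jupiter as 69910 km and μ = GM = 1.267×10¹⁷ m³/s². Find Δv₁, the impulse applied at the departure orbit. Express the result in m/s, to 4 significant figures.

r₁ = 69910 + 6978 = 76888 km = 7.6888×10⁷ m.
r₂ = 69910 + 153200 = 223110 km = 2.2311×10⁸ m.
Transfer ellipse a_t = (r₁ + r₂)/2 = 1.500×10⁸ m.
At r₁: circular v_c1 = √(μ/r₁) = 40590 m/s; transfer-perijove v_p = √[μ(2/r₁ − 1/a_t)] = 49510 m/s.
Δv₁ = v_p − v_c1 = 8914 m/s.

Δv ≈ 8914 m/s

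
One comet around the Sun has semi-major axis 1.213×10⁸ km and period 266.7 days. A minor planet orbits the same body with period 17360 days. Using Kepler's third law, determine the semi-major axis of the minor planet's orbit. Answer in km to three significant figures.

a₂ ≈ 1.96×10⁹ km

Kepler's third law: a³ ∝ T², so a₂ = a₁ (T₂/T₁)^(2/3).
T₂/T₁ = 65.09, (T₂/T₁)^(2/3) = 16.18.
a₂ = 1.213×10⁸ × 16.18 = 1.963×10⁹ km.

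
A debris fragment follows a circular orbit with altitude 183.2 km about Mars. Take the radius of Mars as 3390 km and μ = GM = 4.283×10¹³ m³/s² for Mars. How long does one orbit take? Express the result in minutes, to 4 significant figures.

r = 3390 + 183.2 = 3573.2 km = 3.5732×10⁶ m.
Kepler's third law: T = 2π√(r³/μ) = 2π√((3.573×10⁶)³ / 4.283×10¹³).
r³/μ = 1.065×10⁶ s², so T = 2π × 1.032×10³ = 6.485×10³ s.
Converting: 6.485×10³ s ÷ 60.00 = 108.1 minutes.

T ≈ 108.1 minutes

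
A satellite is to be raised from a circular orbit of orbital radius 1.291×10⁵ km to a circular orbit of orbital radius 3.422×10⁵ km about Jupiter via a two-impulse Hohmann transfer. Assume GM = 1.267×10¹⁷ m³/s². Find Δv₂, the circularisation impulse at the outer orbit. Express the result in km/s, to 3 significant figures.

r₁ = 1.291×10⁵ km = 1.291×10⁸ m.
r₂ = 3.422×10⁵ km = 3.422×10⁸ m.
Transfer ellipse a_t = (r₁ + r₂)/2 = 2.356×10⁸ m.
At r₁: circular v_c1 = √(μ/r₁) = 31330 m/s; transfer-perijove v_p = √[μ(2/r₁ − 1/a_t)] = 37750 m/s.
At r₂: circular v_c2 = √(μ/r₂) = 19240 m/s; transfer-apojove v_a = √[μ(2/r₂ − 1/a_t)] = 14240 m/s.
Δv₂ = v_c2 − v_a = 5000 m/s.
= 5.000 km/s.

Δv ≈ 5.00 km/s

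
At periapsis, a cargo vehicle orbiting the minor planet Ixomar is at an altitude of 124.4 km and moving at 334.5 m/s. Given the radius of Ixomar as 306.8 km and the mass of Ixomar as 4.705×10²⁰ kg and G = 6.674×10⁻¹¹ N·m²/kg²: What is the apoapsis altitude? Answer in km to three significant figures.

apoapsis altitude ≈ 1120 km

μ = GM = 6.674×10⁻¹¹ × 4.705×10²⁰ = 3.140×10¹⁰ m³/s².
r_p = 306.8 + 124.4 = 431.20 km = 4.312×10⁵ m.
Specific energy ε = v²/2 − μ/r = -1.688×10⁴ J/kg, so a = −μ/(2ε) = 9.303×10⁵ m.
The apsides satisfy r_p + r_a = 2a, so the apoapsis radius is 2a − r_p = 1.429×10⁶ m = 1429.3 km.
Apoapsis altitude = 1429.3 − 306.8 = 1122.5 km.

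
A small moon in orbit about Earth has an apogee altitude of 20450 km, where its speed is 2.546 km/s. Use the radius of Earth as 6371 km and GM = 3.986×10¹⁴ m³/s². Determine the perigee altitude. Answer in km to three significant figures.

r_a = 6371 + 20450 = 26821 km = 2.682×10⁷ m.
Specific energy ε = v²/2 − μ/r = -1.162×10⁷ J/kg, so a = −μ/(2ε) = 1.715×10⁷ m.
The apsides satisfy r_p + r_a = 2a, so the perigee radius is 2a − r_a = 7.481×10⁶ m = 7480.7 km.
Perigee altitude = 7480.7 − 6371 = 1109.7 km.

perigee altitude ≈ 1110 km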